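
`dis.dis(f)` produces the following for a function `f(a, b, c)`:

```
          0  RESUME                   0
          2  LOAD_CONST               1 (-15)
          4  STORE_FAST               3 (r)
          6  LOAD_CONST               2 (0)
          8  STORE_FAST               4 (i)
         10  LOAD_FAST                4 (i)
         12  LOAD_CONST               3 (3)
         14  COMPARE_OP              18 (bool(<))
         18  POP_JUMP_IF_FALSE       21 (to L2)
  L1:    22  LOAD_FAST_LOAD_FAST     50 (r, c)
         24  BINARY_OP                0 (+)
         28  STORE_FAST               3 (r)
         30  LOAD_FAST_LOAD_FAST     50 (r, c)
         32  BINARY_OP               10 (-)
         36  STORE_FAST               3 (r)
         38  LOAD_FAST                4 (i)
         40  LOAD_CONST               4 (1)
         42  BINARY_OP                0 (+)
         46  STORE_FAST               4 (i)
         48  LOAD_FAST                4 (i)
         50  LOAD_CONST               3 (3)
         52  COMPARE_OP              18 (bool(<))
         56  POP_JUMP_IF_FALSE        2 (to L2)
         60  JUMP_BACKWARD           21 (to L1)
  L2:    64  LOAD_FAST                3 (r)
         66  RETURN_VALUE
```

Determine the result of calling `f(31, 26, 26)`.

-15

LOAD_CONST → push -15. Stack: [-15]
STORE_FAST r → r=-15. Stack: []
LOAD_CONST → push 0. Stack: [0]
STORE_FAST i → i=0. Stack: []
LOAD_FAST i → push 0. Stack: [0]
LOAD_CONST → push 3. Stack: [0, 3]
COMPARE_OP bool(<) → 0 vs 3 = True. Stack: [True]
POP_JUMP_IF_FALSE → pop True; no jump. Stack: []
LOAD_FAST_LOAD_FAST r,c → push -15,26. Stack: [-15, 26]
BINARY_OP + → -15 + 26 = 11. Stack: [11]
STORE_FAST r → r=11. Stack: []
LOAD_FAST_LOAD_FAST r,c → push 11,26. Stack: [11, 26]
BINARY_OP - → 11 - 26 = -15. Stack: [-15]
STORE_FAST r → r=-15. Stack: []
LOAD_FAST i → push 0. Stack: [0]
LOAD_CONST → push 1. Stack: [0, 1]
BINARY_OP + → 0 + 1 = 1. Stack: [1]
STORE_FAST i → i=1. Stack: []
LOAD_FAST i → push 1. Stack: [1]
LOAD_CONST → push 3. Stack: [1, 3]
COMPARE_OP bool(<) → 1 vs 3 = True. Stack: [True]
POP_JUMP_IF_FALSE → pop True; no jump. Stack: []
LOAD_FAST_LOAD_FAST r,c → push -15,26. Stack: [-15, 26]
BINARY_OP + → -15 + 26 = 11. Stack: [11]
STORE_FAST r → r=11. Stack: []
LOAD_FAST_LOAD_FAST r,c → push 11,26. Stack: [11, 26]
BINARY_OP - → 11 - 26 = -15. Stack: [-15]
STORE_FAST r → r=-15. Stack: []
LOAD_FAST i → push 1. Stack: [1]
LOAD_CONST → push 1. Stack: [1, 1]
BINARY_OP + → 1 + 1 = 2. Stack: [2]
STORE_FAST i → i=2. Stack: []
LOAD_FAST i → push 2. Stack: [2]
LOAD_CONST → push 3. Stack: [2, 3]
COMPARE_OP bool(<) → 2 vs 3 = True. Stack: [True]
POP_JUMP_IF_FALSE → pop True; no jump. Stack: []
LOAD_FAST_LOAD_FAST r,c → push -15,26. Stack: [-15, 26]
BINARY_OP + → -15 + 26 = 11. Stack: [11]
STORE_FAST r → r=11. Stack: []
LOAD_FAST_LOAD_FAST r,c → push 11,26. Stack: [11, 26]
BINARY_OP - → 11 - 26 = -15. Stack: [-15]
STORE_FAST r → r=-15. Stack: []
LOAD_FAST i → push 2. Stack: [2]
LOAD_CONST → push 1. Stack: [2, 1]
BINARY_OP + → 2 + 1 = 3. Stack: [3]
STORE_FAST i → i=3. Stack: []
LOAD_FAST i → push 3. Stack: [3]
LOAD_CONST → push 3. Stack: [3, 3]
COMPARE_OP bool(<) → 3 vs 3 = False. Stack: [False]
POP_JUMP_IF_FALSE → pop False; jump. Stack: []
LOAD_FAST r → push -15. Stack: [-15]
RETURN_VALUE → return -15.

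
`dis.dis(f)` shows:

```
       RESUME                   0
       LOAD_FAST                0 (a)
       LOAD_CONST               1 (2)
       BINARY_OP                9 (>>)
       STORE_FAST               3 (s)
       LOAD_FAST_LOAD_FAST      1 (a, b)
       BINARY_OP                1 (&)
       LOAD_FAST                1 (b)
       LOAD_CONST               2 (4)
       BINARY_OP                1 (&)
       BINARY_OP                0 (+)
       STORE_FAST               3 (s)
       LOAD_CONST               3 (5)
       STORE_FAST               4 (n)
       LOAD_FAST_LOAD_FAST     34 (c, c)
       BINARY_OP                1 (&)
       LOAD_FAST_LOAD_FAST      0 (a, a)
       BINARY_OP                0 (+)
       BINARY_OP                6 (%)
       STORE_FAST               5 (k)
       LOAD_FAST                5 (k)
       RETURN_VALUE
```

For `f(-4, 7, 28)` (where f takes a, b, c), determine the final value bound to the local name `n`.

5

LOAD_FAST a → push -4. Stack: [-4]
LOAD_CONST → push 2. Stack: [-4, 2]
BINARY_OP >> → -4 >> 2 = -1. Stack: [-1]
STORE_FAST s → s=-1. Stack: []
LOAD_FAST_LOAD_FAST a,b → push -4,7. Stack: [-4, 7]
BINARY_OP & → -4 & 7 = 4. Stack: [4]
LOAD_FAST b → push 7. Stack: [4, 7]
LOAD_CONST → push 4. Stack: [4, 7, 4]
BINARY_OP & → 7 & 4 = 4. Stack: [4, 4]
BINARY_OP + → 4 + 4 = 8. Stack: [8]
STORE_FAST s → s=8. Stack: []
LOAD_CONST → push 5. Stack: [5]
STORE_FAST n → n=5. Stack: []
LOAD_FAST_LOAD_FAST c,c → push 28,28. Stack: [28, 28]
BINARY_OP & → 28 & 28 = 28. Stack: [28]
LOAD_FAST_LOAD_FAST a,a → push -4,-4. Stack: [28, -4, -4]
BINARY_OP + → -4 + -4 = -8. Stack: [28, -8]
BINARY_OP % → 28 % -8 = -4. Stack: [-4]
STORE_FAST k → k=-4. Stack: []
LOAD_FAST k → push -4. Stack: [-4]
RETURN_VALUE → return -4.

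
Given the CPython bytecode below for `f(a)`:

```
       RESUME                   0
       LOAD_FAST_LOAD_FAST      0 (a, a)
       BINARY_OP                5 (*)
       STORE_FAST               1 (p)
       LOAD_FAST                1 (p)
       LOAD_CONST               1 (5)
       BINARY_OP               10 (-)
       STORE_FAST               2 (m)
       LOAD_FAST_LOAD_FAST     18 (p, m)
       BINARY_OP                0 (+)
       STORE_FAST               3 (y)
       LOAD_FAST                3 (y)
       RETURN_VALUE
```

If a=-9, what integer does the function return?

157

LOAD_FAST_LOAD_FAST a,a → push -9,-9. Stack: [-9, -9]
BINARY_OP * → -9 * -9 = 81. Stack: [81]
STORE_FAST p → p=81. Stack: []
LOAD_FAST p → push 81. Stack: [81]
LOAD_CONST → push 5. Stack: [81, 5]
BINARY_OP - → 81 - 5 = 76. Stack: [76]
STORE_FAST m → m=76. Stack: []
LOAD_FAST_LOAD_FAST p,m → push 81,76. Stack: [81, 76]
BINARY_OP + → 81 + 76 = 157. Stack: [157]
STORE_FAST y → y=157. Stack: []
LOAD_FAST y → push 157. Stack: [157]
RETURN_VALUE → return 157.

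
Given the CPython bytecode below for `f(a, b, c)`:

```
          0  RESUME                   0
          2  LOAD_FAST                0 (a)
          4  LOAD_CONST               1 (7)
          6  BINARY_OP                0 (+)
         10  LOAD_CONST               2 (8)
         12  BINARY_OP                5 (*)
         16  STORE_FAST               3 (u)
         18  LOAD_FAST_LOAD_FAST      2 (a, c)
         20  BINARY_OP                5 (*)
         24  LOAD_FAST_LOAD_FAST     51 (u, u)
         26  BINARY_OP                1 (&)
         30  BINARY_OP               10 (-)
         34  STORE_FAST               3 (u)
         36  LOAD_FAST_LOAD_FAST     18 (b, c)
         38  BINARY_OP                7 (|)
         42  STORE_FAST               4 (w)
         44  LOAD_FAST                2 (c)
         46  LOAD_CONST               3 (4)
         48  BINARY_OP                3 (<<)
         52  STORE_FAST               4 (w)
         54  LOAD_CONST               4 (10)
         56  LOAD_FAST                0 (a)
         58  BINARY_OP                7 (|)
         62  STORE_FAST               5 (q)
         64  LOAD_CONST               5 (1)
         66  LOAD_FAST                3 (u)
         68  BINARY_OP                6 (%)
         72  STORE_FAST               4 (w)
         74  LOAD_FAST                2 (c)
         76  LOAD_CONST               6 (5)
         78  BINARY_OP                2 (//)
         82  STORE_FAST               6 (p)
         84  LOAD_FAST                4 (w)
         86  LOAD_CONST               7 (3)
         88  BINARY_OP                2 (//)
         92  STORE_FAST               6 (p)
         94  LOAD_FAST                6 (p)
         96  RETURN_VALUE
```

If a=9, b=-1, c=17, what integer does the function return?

0

LOAD_FAST a → push 9. Stack: [9]
LOAD_CONST → push 7. Stack: [9, 7]
BINARY_OP + → 9 + 7 = 16. Stack: [16]
LOAD_CONST → push 8. Stack: [16, 8]
BINARY_OP * → 16 * 8 = 128. Stack: [128]
STORE_FAST u → u=128. Stack: []
LOAD_FAST_LOAD_FAST a,c → push 9,17. Stack: [9, 17]
BINARY_OP * → 9 * 17 = 153. Stack: [153]
LOAD_FAST_LOAD_FAST u,u → push 128,128. Stack: [153, 128, 128]
BINARY_OP & → 128 & 128 = 128. Stack: [153, 128]
BINARY_OP - → 153 - 128 = 25. Stack: [25]
STORE_FAST u → u=25. Stack: []
LOAD_FAST_LOAD_FAST b,c → push -1,17. Stack: [-1, 17]
BINARY_OP | → -1 | 17 = -1. Stack: [-1]
STORE_FAST w → w=-1. Stack: []
LOAD_FAST c → push 17. Stack: [17]
LOAD_CONST → push 4. Stack: [17, 4]
BINARY_OP << → 17 << 4 = 272. Stack: [272]
STORE_FAST w → w=272. Stack: []
LOAD_CONST → push 10. Stack: [10]
LOAD_FAST a → push 9. Stack: [10, 9]
BINARY_OP | → 10 | 9 = 11. Stack: [11]
STORE_FAST q → q=11. Stack: []
LOAD_CONST → push 1. Stack: [1]
LOAD_FAST u → push 25. Stack: [1, 25]
BINARY_OP % → 1 % 25 = 1. Stack: [1]
STORE_FAST w → w=1. Stack: []
LOAD_FAST c → push 17. Stack: [17]
LOAD_CONST → push 5. Stack: [17, 5]
BINARY_OP // → 17 // 5 = 3. Stack: [3]
STORE_FAST p → p=3. Stack: []
LOAD_FAST w → push 1. Stack: [1]
LOAD_CONST → push 3. Stack: [1, 3]
BINARY_OP // → 1 // 3 = 0. Stack: [0]
STORE_FAST p → p=0. Stack: []
LOAD_FAST p → push 0. Stack: [0]
RETURN_VALUE → return 0.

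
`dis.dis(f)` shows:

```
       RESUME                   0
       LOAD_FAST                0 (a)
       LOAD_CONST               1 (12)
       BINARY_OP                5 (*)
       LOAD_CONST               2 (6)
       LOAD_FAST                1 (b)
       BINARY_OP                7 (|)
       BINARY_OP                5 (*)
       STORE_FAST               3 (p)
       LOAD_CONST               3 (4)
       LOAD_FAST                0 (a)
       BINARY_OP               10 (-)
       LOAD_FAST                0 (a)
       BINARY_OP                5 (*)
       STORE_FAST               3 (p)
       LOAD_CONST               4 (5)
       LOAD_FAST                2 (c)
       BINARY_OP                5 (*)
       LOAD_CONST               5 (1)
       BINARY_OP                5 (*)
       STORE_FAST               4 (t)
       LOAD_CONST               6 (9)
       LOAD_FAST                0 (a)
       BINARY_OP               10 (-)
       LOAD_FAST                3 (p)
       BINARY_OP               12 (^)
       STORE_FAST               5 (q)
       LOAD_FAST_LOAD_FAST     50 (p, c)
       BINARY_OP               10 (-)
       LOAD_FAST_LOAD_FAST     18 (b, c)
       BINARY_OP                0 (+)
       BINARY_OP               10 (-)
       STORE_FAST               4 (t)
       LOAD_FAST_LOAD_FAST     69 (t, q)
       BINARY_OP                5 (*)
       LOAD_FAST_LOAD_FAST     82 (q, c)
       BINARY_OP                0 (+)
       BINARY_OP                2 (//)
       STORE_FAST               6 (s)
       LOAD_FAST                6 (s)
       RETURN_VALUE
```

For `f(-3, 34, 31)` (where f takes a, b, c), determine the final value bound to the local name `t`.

-117

LOAD_FAST a → push -3. Stack: [-3]
LOAD_CONST → push 12. Stack: [-3, 12]
BINARY_OP * → -3 * 12 = -36. Stack: [-36]
LOAD_CONST → push 6. Stack: [-36, 6]
LOAD_FAST b → push 34. Stack: [-36, 6, 34]
BINARY_OP | → 6 | 34 = 38. Stack: [-36, 38]
BINARY_OP * → -36 * 38 = -1368. Stack: [-1368]
STORE_FAST p → p=-1368. Stack: []
LOAD_CONST → push 4. Stack: [4]
LOAD_FAST a → push -3. Stack: [4, -3]
BINARY_OP - → 4 - -3 = 7. Stack: [7]
LOAD_FAST a → push -3. Stack: [7, -3]
BINARY_OP * → 7 * -3 = -21. Stack: [-21]
STORE_FAST p → p=-21. Stack: []
LOAD_CONST → push 5. Stack: [5]
LOAD_FAST c → push 31. Stack: [5, 31]
BINARY_OP * → 5 * 31 = 155. Stack: [155]
LOAD_CONST → push 1. Stack: [155, 1]
BINARY_OP * → 155 * 1 = 155. Stack: [155]
STORE_FAST t → t=155. Stack: []
LOAD_CONST → push 9. Stack: [9]
LOAD_FAST a → push -3. Stack: [9, -3]
BINARY_OP - → 9 - -3 = 12. Stack: [12]
LOAD_FAST p → push -21. Stack: [12, -21]
BINARY_OP ^ → 12 ^ -21 = -25. Stack: [-25]
STORE_FAST q → q=-25. Stack: []
LOAD_FAST_LOAD_FAST p,c → push -21,31. Stack: [-21, 31]
BINARY_OP - → -21 - 31 = -52. Stack: [-52]
LOAD_FAST_LOAD_FAST b,c → push 34,31. Stack: [-52, 34, 31]
BINARY_OP + → 34 + 31 = 65. Stack: [-52, 65]
BINARY_OP - → -52 - 65 = -117. Stack: [-117]
STORE_FAST t → t=-117. Stack: []
LOAD_FAST_LOAD_FAST t,q → push -117,-25. Stack: [-117, -25]
BINARY_OP * → -117 * -25 = 2925. Stack: [2925]
LOAD_FAST_LOAD_FAST q,c → push -25,31. Stack: [2925, -25, 31]
BINARY_OP + → -25 + 31 = 6. Stack: [2925, 6]
BINARY_OP // → 2925 // 6 = 487. Stack: [487]
STORE_FAST s → s=487. Stack: []
LOAD_FAST s → push 487. Stack: [487]
RETURN_VALUE → return 487.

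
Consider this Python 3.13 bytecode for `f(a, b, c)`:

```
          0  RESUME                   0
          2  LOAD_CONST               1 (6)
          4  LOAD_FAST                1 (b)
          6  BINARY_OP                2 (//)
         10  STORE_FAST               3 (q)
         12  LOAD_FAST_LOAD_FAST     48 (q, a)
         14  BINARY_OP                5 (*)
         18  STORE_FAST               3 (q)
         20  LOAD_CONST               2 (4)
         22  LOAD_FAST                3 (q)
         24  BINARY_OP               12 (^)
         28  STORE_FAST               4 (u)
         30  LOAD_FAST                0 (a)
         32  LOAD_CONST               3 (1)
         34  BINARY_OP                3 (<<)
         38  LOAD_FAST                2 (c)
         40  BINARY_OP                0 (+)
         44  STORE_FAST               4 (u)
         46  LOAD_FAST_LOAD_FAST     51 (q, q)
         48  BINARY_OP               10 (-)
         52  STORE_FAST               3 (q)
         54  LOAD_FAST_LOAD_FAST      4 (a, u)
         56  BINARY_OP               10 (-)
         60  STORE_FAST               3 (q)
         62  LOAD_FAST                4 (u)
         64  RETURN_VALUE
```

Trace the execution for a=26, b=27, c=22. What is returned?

LOAD_CONST → push 6. Stack: [6]
LOAD_FAST b → push 27. Stack: [6, 27]
BINARY_OP // → 6 // 27 = 0. Stack: [0]
STORE_FAST q → q=0. Stack: []
LOAD_FAST_LOAD_FAST q,a → push 0,26. Stack: [0, 26]
BINARY_OP * → 0 * 26 = 0. Stack: [0]
STORE_FAST q → q=0. Stack: []
LOAD_CONST → push 4. Stack: [4]
LOAD_FAST q → push 0. Stack: [4, 0]
BINARY_OP ^ → 4 ^ 0 = 4. Stack: [4]
STORE_FAST u → u=4. Stack: []
LOAD_FAST a → push 26. Stack: [26]
LOAD_CONST → push 1. Stack: [26, 1]
BINARY_OP << → 26 << 1 = 52. Stack: [52]
LOAD_FAST c → push 22. Stack: [52, 22]
BINARY_OP + → 52 + 22 = 74. Stack: [74]
STORE_FAST u → u=74. Stack: []
LOAD_FAST_LOAD_FAST q,q → push 0,0. Stack: [0, 0]
BINARY_OP - → 0 - 0 = 0. Stack: [0]
STORE_FAST q → q=0. Stack: []
LOAD_FAST_LOAD_FAST a,u → push 26,74. Stack: [26, 74]
BINARY_OP - → 26 - 74 = -48. Stack: [-48]
STORE_FAST q → q=-48. Stack: []
LOAD_FAST u → push 74. Stack: [74]
RETURN_VALUE → return 74.

74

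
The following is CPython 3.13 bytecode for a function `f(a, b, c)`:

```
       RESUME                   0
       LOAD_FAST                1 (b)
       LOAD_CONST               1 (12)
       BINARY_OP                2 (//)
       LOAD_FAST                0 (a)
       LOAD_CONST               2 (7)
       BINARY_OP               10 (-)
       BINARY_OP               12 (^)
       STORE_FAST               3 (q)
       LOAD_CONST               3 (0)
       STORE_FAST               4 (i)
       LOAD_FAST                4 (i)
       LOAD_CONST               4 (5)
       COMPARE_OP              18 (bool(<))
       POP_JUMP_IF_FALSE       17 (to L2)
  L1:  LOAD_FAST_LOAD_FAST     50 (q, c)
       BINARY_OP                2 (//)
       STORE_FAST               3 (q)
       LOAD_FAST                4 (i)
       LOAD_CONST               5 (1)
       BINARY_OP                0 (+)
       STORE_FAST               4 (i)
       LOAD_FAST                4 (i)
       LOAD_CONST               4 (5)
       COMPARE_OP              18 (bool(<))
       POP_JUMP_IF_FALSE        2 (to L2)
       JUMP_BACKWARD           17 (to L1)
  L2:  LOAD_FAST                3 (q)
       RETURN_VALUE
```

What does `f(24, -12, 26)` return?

-1

LOAD_FAST b → push -12
LOAD_CONST → push 12
BINARY_OP // → -12 // 12 = -1
LOAD_FAST a → push 24
LOAD_CONST → push 7
BINARY_OP - → 24 - 7 = 17
BINARY_OP ^ → -1 ^ 17 = -18
STORE_FAST q → q=-18
LOAD_CONST → push 0
STORE_FAST i → i=0
LOAD_FAST i → push 0
LOAD_CONST → push 5
COMPARE_OP bool(<) → 0 vs 5 = True
POP_JUMP_IF_FALSE → pop True; no jump
LOAD_FAST_LOAD_FAST q,c → push -18,26
BINARY_OP // → -18 // 26 = -1
STORE_FAST q → q=-1
LOAD_FAST i → push 0
LOAD_CONST → push 1
BINARY_OP + → 0 + 1 = 1
STORE_FAST i → i=1
LOAD_FAST i → push 1
LOAD_CONST → push 5
COMPARE_OP bool(<) → 1 vs 5 = True
POP_JUMP_IF_FALSE → pop True; no jump
LOAD_FAST_LOAD_FAST q,c → push -1,26
BINARY_OP // → -1 // 26 = -1
STORE_FAST q → q=-1
LOAD_FAST i → push 1
LOAD_CONST → push 1
BINARY_OP + → 1 + 1 = 2
STORE_FAST i → i=2
LOAD_FAST i → push 2
LOAD_CONST → push 5
COMPARE_OP bool(<) → 2 vs 5 = True
POP_JUMP_IF_FALSE → pop True; no jump
LOAD_FAST_LOAD_FAST q,c → push -1,26
BINARY_OP // → -1 // 26 = -1
STORE_FAST q → q=-1
LOAD_FAST i → push 2
LOAD_CONST → push 1
BINARY_OP + → 2 + 1 = 3
STORE_FAST i → i=3
LOAD_FAST i → push 3
LOAD_CONST → push 5
COMPARE_OP bool(<) → 3 vs 5 = True
POP_JUMP_IF_FALSE → pop True; no jump
LOAD_FAST_LOAD_FAST q,c → push -1,26
BINARY_OP // → -1 // 26 = -1
STORE_FAST q → q=-1
LOAD_FAST i → push 3
LOAD_CONST → push 1
BINARY_OP + → 3 + 1 = 4
STORE_FAST i → i=4
LOAD_FAST i → push 4
LOAD_CONST → push 5
COMPARE_OP bool(<) → 4 vs 5 = True
POP_JUMP_IF_FALSE → pop True; no jump
LOAD_FAST_LOAD_FAST q,c → push -1,26
BINARY_OP // → -1 // 26 = -1
STORE_FAST q → q=-1
LOAD_FAST i → push 4
LOAD_CONST → push 1
BINARY_OP + → 4 + 1 = 5
STORE_FAST i → i=5
LOAD_FAST i → push 5
LOAD_CONST → push 5
COMPARE_OP bool(<) → 5 vs 5 = False
POP_JUMP_IF_FALSE → pop False; jump
LOAD_FAST q → push -1
RETURN_VALUE → return -1.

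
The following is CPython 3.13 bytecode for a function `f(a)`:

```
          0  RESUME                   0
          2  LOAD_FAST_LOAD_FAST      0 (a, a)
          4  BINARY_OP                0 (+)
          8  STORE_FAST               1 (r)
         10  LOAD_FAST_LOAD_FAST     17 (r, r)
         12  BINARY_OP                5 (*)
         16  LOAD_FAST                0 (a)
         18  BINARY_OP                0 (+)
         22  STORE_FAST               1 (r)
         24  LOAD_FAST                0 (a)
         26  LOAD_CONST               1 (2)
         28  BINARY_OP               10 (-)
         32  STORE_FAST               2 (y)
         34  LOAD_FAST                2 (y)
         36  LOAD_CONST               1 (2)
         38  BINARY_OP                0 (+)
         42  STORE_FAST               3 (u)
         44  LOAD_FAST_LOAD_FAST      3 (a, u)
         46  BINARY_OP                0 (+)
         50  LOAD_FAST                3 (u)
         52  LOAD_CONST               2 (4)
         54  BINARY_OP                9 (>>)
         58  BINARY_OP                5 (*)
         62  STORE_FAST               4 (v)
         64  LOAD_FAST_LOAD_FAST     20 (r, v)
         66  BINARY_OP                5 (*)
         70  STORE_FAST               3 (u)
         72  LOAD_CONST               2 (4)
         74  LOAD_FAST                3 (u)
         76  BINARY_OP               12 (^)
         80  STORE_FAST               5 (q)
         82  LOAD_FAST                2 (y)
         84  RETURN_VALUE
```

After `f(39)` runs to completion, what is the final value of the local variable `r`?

LOAD_FAST_LOAD_FAST a,a → push 39,39. Stack: [39, 39]
BINARY_OP + → 39 + 39 = 78. Stack: [78]
STORE_FAST r → r=78. Stack: []
LOAD_FAST_LOAD_FAST r,r → push 78,78. Stack: [78, 78]
BINARY_OP * → 78 * 78 = 6084. Stack: [6084]
LOAD_FAST a → push 39. Stack: [6084, 39]
BINARY_OP + → 6084 + 39 = 6123. Stack: [6123]
STORE_FAST r → r=6123. Stack: []
LOAD_FAST a → push 39. Stack: [39]
LOAD_CONST → push 2. Stack: [39, 2]
BINARY_OP - → 39 - 2 = 37. Stack: [37]
STORE_FAST y → y=37. Stack: []
LOAD_FAST y → push 37. Stack: [37]
LOAD_CONST → push 2. Stack: [37, 2]
BINARY_OP + → 37 + 2 = 39. Stack: [39]
STORE_FAST u → u=39. Stack: []
LOAD_FAST_LOAD_FAST a,u → push 39,39. Stack: [39, 39]
BINARY_OP + → 39 + 39 = 78. Stack: [78]
LOAD_FAST u → push 39. Stack: [78, 39]
LOAD_CONST → push 4. Stack: [78, 39, 4]
BINARY_OP >> → 39 >> 4 = 2. Stack: [78, 2]
BINARY_OP * → 78 * 2 = 156. Stack: [156]
STORE_FAST v → v=156. Stack: []
LOAD_FAST_LOAD_FAST r,v → push 6123,156. Stack: [6123, 156]
BINARY_OP * → 6123 * 156 = 955188. Stack: [955188]
STORE_FAST u → u=955188. Stack: []
LOAD_CONST → push 4. Stack: [4]
LOAD_FAST u → push 955188. Stack: [4, 955188]
BINARY_OP ^ → 4 ^ 955188 = 955184. Stack: [955184]
STORE_FAST q → q=955184. Stack: []
LOAD_FAST y → push 37. Stack: [37]
RETURN_VALUE → return 37.

6123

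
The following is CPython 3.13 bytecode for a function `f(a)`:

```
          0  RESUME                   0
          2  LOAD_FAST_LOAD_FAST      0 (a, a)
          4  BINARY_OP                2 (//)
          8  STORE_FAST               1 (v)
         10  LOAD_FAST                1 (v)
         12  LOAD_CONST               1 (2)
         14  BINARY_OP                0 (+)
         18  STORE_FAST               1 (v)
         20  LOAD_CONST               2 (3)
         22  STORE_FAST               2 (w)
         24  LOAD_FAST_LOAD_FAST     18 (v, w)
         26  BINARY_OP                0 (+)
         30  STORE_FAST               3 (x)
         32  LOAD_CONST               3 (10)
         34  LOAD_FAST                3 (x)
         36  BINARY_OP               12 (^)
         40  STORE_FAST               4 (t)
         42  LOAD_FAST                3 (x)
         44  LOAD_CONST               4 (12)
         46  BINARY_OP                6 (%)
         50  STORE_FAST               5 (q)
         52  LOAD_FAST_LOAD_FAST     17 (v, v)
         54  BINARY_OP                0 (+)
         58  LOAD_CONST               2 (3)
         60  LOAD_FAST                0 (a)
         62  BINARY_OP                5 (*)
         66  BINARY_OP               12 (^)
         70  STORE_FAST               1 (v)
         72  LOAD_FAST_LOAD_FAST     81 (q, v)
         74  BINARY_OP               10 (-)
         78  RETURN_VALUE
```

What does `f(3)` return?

LOAD_FAST_LOAD_FAST a,a → push 3,3. Stack: [3, 3]
BINARY_OP // → 3 // 3 = 1. Stack: [1]
STORE_FAST v → v=1. Stack: []
LOAD_FAST v → push 1. Stack: [1]
LOAD_CONST → push 2. Stack: [1, 2]
BINARY_OP + → 1 + 2 = 3. Stack: [3]
STORE_FAST v → v=3. Stack: []
LOAD_CONST → push 3. Stack: [3]
STORE_FAST w → w=3. Stack: []
LOAD_FAST_LOAD_FAST v,w → push 3,3. Stack: [3, 3]
BINARY_OP + → 3 + 3 = 6. Stack: [6]
STORE_FAST x → x=6. Stack: []
LOAD_CONST → push 10. Stack: [10]
LOAD_FAST x → push 6. Stack: [10, 6]
BINARY_OP ^ → 10 ^ 6 = 12. Stack: [12]
STORE_FAST t → t=12. Stack: []
LOAD_FAST x → push 6. Stack: [6]
LOAD_CONST → push 12. Stack: [6, 12]
BINARY_OP % → 6 % 12 = 6. Stack: [6]
STORE_FAST q → q=6. Stack: []
LOAD_FAST_LOAD_FAST v,v → push 3,3. Stack: [3, 3]
BINARY_OP + → 3 + 3 = 6. Stack: [6]
LOAD_CONST → push 3. Stack: [6, 3]
LOAD_FAST a → push 3. Stack: [6, 3, 3]
BINARY_OP * → 3 * 3 = 9. Stack: [6, 9]
BINARY_OP ^ → 6 ^ 9 = 15. Stack: [15]
STORE_FAST v → v=15. Stack: []
LOAD_FAST_LOAD_FAST q,v → push 6,15. Stack: [6, 15]
BINARY_OP - → 6 - 15 = -9. Stack: [-9]
RETURN_VALUE → return -9.

-9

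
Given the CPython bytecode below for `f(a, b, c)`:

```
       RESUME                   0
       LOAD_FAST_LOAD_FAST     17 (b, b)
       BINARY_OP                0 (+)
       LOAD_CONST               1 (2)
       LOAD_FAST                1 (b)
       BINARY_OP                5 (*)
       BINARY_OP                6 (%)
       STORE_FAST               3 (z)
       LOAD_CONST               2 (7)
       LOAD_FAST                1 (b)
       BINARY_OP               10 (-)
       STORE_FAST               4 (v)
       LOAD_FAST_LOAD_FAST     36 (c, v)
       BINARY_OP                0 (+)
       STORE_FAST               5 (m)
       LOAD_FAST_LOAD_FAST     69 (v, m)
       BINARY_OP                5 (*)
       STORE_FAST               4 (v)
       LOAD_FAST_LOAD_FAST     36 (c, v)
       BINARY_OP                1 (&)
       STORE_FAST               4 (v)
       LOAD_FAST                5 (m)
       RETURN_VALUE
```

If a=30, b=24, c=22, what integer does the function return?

LOAD_FAST_LOAD_FAST b,b → push 24,24. Stack: [24, 24]
BINARY_OP + → 24 + 24 = 48. Stack: [48]
LOAD_CONST → push 2. Stack: [48, 2]
LOAD_FAST b → push 24. Stack: [48, 2, 24]
BINARY_OP * → 2 * 24 = 48. Stack: [48, 48]
BINARY_OP % → 48 % 48 = 0. Stack: [0]
STORE_FAST z → z=0. Stack: []
LOAD_CONST → push 7. Stack: [7]
LOAD_FAST b → push 24. Stack: [7, 24]
BINARY_OP - → 7 - 24 = -17. Stack: [-17]
STORE_FAST v → v=-17. Stack: []
LOAD_FAST_LOAD_FAST c,v → push 22,-17. Stack: [22, -17]
BINARY_OP + → 22 + -17 = 5. Stack: [5]
STORE_FAST m → m=5. Stack: []
LOAD_FAST_LOAD_FAST v,m → push -17,5. Stack: [-17, 5]
BINARY_OP * → -17 * 5 = -85. Stack: [-85]
STORE_FAST v → v=-85. Stack: []
LOAD_FAST_LOAD_FAST c,v → push 22,-85. Stack: [22, -85]
BINARY_OP & → 22 & -85 = 2. Stack: [2]
STORE_FAST v → v=2. Stack: []
LOAD_FAST m → push 5. Stack: [5]
RETURN_VALUE → return 5.

5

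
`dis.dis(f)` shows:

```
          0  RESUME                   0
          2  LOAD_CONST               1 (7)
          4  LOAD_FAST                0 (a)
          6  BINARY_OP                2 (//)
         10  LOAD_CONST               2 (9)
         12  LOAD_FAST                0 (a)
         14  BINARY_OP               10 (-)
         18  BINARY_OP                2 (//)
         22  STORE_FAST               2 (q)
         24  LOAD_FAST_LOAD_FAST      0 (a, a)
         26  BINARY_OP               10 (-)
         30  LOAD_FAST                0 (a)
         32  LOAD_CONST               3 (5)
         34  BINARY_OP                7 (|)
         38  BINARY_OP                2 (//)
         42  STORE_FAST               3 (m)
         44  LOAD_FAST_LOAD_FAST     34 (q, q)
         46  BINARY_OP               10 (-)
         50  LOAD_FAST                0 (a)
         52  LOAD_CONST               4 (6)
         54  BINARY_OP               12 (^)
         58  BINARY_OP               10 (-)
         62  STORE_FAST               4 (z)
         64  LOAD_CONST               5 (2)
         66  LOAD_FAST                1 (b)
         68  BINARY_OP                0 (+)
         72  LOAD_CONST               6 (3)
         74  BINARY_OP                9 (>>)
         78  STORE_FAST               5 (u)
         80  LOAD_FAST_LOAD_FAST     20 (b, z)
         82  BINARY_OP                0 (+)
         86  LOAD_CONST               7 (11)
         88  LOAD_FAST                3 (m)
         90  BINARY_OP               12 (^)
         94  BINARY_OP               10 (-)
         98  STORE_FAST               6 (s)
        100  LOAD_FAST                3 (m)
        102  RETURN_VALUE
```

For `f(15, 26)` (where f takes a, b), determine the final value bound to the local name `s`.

LOAD_CONST → push 7. Stack: [7]
LOAD_FAST a → push 15. Stack: [7, 15]
BINARY_OP // → 7 // 15 = 0. Stack: [0]
LOAD_CONST → push 9. Stack: [0, 9]
LOAD_FAST a → push 15. Stack: [0, 9, 15]
BINARY_OP - → 9 - 15 = -6. Stack: [0, -6]
BINARY_OP // → 0 // -6 = 0. Stack: [0]
STORE_FAST q → q=0. Stack: []
LOAD_FAST_LOAD_FAST a,a → push 15,15. Stack: [15, 15]
BINARY_OP - → 15 - 15 = 0. Stack: [0]
LOAD_FAST a → push 15. Stack: [0, 15]
LOAD_CONST → push 5. Stack: [0, 15, 5]
BINARY_OP | → 15 | 5 = 15. Stack: [0, 15]
BINARY_OP // → 0 // 15 = 0. Stack: [0]
STORE_FAST m → m=0. Stack: []
LOAD_FAST_LOAD_FAST q,q → push 0,0. Stack: [0, 0]
BINARY_OP - → 0 - 0 = 0. Stack: [0]
LOAD_FAST a → push 15. Stack: [0, 15]
LOAD_CONST → push 6. Stack: [0, 15, 6]
BINARY_OP ^ → 15 ^ 6 = 9. Stack: [0, 9]
BINARY_OP - → 0 - 9 = -9. Stack: [-9]
STORE_FAST z → z=-9. Stack: []
LOAD_CONST → push 2. Stack: [2]
LOAD_FAST b → push 26. Stack: [2, 26]
BINARY_OP + → 2 + 26 = 28. Stack: [28]
LOAD_CONST → push 3. Stack: [28, 3]
BINARY_OP >> → 28 >> 3 = 3. Stack: [3]
STORE_FAST u → u=3. Stack: []
LOAD_FAST_LOAD_FAST b,z → push 26,-9. Stack: [26, -9]
BINARY_OP + → 26 + -9 = 17. Stack: [17]
LOAD_CONST → push 11. Stack: [17, 11]
LOAD_FAST m → push 0. Stack: [17, 11, 0]
BINARY_OP ^ → 11 ^ 0 = 11. Stack: [17, 11]
BINARY_OP - → 17 - 11 = 6. Stack: [6]
STORE_FAST s → s=6. Stack: []
LOAD_FAST m → push 0. Stack: [0]
RETURN_VALUE → return 0.

6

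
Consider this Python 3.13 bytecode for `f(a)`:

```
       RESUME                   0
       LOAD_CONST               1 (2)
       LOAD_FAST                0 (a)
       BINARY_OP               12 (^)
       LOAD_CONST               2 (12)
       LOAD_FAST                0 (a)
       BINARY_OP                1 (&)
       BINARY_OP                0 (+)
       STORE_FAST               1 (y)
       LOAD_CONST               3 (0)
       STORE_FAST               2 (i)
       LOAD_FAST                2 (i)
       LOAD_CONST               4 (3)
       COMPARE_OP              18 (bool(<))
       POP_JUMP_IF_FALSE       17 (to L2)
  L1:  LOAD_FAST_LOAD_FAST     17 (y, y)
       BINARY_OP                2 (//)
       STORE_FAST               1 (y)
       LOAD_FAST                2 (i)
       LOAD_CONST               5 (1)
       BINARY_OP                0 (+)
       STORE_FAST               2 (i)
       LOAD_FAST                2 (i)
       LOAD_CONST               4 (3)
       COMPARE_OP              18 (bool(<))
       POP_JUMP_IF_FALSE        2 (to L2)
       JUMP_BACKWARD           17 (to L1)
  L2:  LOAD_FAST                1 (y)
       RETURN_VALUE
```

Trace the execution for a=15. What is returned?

LOAD_CONST → push 2. Stack: [2]
LOAD_FAST a → push 15. Stack: [2, 15]
BINARY_OP ^ → 2 ^ 15 = 13. Stack: [13]
LOAD_CONST → push 12. Stack: [13, 12]
LOAD_FAST a → push 15. Stack: [13, 12, 15]
BINARY_OP & → 12 & 15 = 12. Stack: [13, 12]
BINARY_OP + → 13 + 12 = 25. Stack: [25]
STORE_FAST y → y=25. Stack: []
LOAD_CONST → push 0. Stack: [0]
STORE_FAST i → i=0. Stack: []
LOAD_FAST i → push 0. Stack: [0]
LOAD_CONST → push 3. Stack: [0, 3]
COMPARE_OP bool(<) → 0 vs 3 = True. Stack: [True]
POP_JUMP_IF_FALSE → pop True; no jump. Stack: []
LOAD_FAST_LOAD_FAST y,y → push 25,25. Stack: [25, 25]
BINARY_OP // → 25 // 25 = 1. Stack: [1]
STORE_FAST y → y=1. Stack: []
LOAD_FAST i → push 0. Stack: [0]
LOAD_CONST → push 1. Stack: [0, 1]
BINARY_OP + → 0 + 1 = 1. Stack: [1]
STORE_FAST i → i=1. Stack: []
LOAD_FAST i → push 1. Stack: [1]
LOAD_CONST → push 3. Stack: [1, 3]
COMPARE_OP bool(<) → 1 vs 3 = True. Stack: [True]
POP_JUMP_IF_FALSE → pop True; no jump. Stack: []
LOAD_FAST_LOAD_FAST y,y → push 1,1. Stack: [1, 1]
BINARY_OP // → 1 // 1 = 1. Stack: [1]
STORE_FAST y → y=1. Stack: []
LOAD_FAST i → push 1. Stack: [1]
LOAD_CONST → push 1. Stack: [1, 1]
BINARY_OP + → 1 + 1 = 2. Stack: [2]
STORE_FAST i → i=2. Stack: []
LOAD_FAST i → push 2. Stack: [2]
LOAD_CONST → push 3. Stack: [2, 3]
COMPARE_OP bool(<) → 2 vs 3 = True. Stack: [True]
POP_JUMP_IF_FALSE → pop True; no jump. Stack: []
LOAD_FAST_LOAD_FAST y,y → push 1,1. Stack: [1, 1]
BINARY_OP // → 1 // 1 = 1. Stack: [1]
STORE_FAST y → y=1. Stack: []
LOAD_FAST i → push 2. Stack: [2]
LOAD_CONST → push 1. Stack: [2, 1]
BINARY_OP + → 2 + 1 = 3. Stack: [3]
STORE_FAST i → i=3. Stack: []
LOAD_FAST i → push 3. Stack: [3]
LOAD_CONST → push 3. Stack: [3, 3]
COMPARE_OP bool(<) → 3 vs 3 = False. Stack: [False]
POP_JUMP_IF_FALSE → pop False; jump. Stack: []
LOAD_FAST y → push 1. Stack: [1]
RETURN_VALUE → return 1.

1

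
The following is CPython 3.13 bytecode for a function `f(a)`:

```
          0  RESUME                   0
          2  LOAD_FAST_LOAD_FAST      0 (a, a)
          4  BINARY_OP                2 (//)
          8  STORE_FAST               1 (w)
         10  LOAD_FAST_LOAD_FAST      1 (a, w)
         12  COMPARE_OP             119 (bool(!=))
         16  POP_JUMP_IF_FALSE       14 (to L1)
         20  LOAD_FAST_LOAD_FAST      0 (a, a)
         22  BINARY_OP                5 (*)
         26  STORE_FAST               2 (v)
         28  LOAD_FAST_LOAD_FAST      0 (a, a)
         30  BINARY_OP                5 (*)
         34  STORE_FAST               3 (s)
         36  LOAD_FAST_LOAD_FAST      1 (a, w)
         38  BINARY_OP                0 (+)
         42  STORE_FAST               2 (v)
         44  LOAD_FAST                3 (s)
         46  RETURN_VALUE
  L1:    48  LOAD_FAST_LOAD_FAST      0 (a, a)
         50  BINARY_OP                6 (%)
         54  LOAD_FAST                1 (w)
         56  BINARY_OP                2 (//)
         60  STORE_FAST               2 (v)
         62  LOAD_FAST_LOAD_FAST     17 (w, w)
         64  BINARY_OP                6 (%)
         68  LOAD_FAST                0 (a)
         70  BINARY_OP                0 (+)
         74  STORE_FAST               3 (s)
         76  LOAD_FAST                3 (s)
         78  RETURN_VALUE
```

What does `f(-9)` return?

LOAD_FAST_LOAD_FAST a,a → push -9,-9. Stack: [-9, -9]
BINARY_OP // → -9 // -9 = 1. Stack: [1]
STORE_FAST w → w=1. Stack: []
LOAD_FAST_LOAD_FAST a,w → push -9,1. Stack: [-9, 1]
COMPARE_OP bool(!=) → -9 vs 1 = True. Stack: [True]
POP_JUMP_IF_FALSE → pop True; no jump. Stack: []
LOAD_FAST_LOAD_FAST a,a → push -9,-9. Stack: [-9, -9]
BINARY_OP * → -9 * -9 = 81. Stack: [81]
STORE_FAST v → v=81. Stack: []
LOAD_FAST_LOAD_FAST a,a → push -9,-9. Stack: [-9, -9]
BINARY_OP * → -9 * -9 = 81. Stack: [81]
STORE_FAST s → s=81. Stack: []
LOAD_FAST_LOAD_FAST a,w → push -9,1. Stack: [-9, 1]
BINARY_OP + → -9 + 1 = -8. Stack: [-8]
STORE_FAST v → v=-8. Stack: []
LOAD_FAST s → push 81. Stack: [81]
RETURN_VALUE → return 81.

81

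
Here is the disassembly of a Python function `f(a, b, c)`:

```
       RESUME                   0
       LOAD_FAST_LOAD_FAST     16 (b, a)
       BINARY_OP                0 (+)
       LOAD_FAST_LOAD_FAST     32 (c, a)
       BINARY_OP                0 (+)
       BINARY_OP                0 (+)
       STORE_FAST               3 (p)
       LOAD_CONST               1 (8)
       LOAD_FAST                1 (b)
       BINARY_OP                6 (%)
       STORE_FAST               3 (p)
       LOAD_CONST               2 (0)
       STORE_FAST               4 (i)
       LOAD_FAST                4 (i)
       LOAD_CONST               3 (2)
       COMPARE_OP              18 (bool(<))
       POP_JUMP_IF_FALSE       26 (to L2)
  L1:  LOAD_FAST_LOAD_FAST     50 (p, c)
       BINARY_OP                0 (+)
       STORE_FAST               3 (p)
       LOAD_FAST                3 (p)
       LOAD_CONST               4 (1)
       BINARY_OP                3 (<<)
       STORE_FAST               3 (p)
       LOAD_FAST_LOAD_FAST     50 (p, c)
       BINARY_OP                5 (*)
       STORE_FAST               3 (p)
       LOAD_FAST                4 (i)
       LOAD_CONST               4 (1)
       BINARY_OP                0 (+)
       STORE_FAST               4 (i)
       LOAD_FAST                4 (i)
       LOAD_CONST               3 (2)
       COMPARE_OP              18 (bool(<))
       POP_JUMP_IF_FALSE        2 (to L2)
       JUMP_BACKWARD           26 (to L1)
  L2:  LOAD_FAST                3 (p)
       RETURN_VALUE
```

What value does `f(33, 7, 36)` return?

194400

LOAD_FAST_LOAD_FAST b,a → push 7,33. Stack: [7, 33]
BINARY_OP + → 7 + 33 = 40. Stack: [40]
LOAD_FAST_LOAD_FAST c,a → push 36,33. Stack: [40, 36, 33]
BINARY_OP + → 36 + 33 = 69. Stack: [40, 69]
BINARY_OP + → 40 + 69 = 109. Stack: [109]
STORE_FAST p → p=109. Stack: []
LOAD_CONST → push 8. Stack: [8]
LOAD_FAST b → push 7. Stack: [8, 7]
BINARY_OP % → 8 % 7 = 1. Stack: [1]
STORE_FAST p → p=1. Stack: []
LOAD_CONST → push 0. Stack: [0]
STORE_FAST i → i=0. Stack: []
LOAD_FAST i → push 0. Stack: [0]
LOAD_CONST → push 2. Stack: [0, 2]
COMPARE_OP bool(<) → 0 vs 2 = True. Stack: [True]
POP_JUMP_IF_FALSE → pop True; no jump. Stack: []
LOAD_FAST_LOAD_FAST p,c → push 1,36. Stack: [1, 36]
BINARY_OP + → 1 + 36 = 37. Stack: [37]
STORE_FAST p → p=37. Stack: []
LOAD_FAST p → push 37. Stack: [37]
LOAD_CONST → push 1. Stack: [37, 1]
BINARY_OP << → 37 << 1 = 74. Stack: [74]
STORE_FAST p → p=74. Stack: []
LOAD_FAST_LOAD_FAST p,c → push 74,36. Stack: [74, 36]
BINARY_OP * → 74 * 36 = 2664. Stack: [2664]
STORE_FAST p → p=2664. Stack: []
LOAD_FAST i → push 0. Stack: [0]
LOAD_CONST → push 1. Stack: [0, 1]
BINARY_OP + → 0 + 1 = 1. Stack: [1]
STORE_FAST i → i=1. Stack: []
LOAD_FAST i → push 1. Stack: [1]
LOAD_CONST → push 2. Stack: [1, 2]
COMPARE_OP bool(<) → 1 vs 2 = True. Stack: [True]
POP_JUMP_IF_FALSE → pop True; no jump. Stack: []
LOAD_FAST_LOAD_FAST p,c → push 2664,36. Stack: [2664, 36]
BINARY_OP + → 2664 + 36 = 2700. Stack: [2700]
STORE_FAST p → p=2700. Stack: []
LOAD_FAST p → push 2700. Stack: [2700]
LOAD_CONST → push 1. Stack: [2700, 1]
BINARY_OP << → 2700 << 1 = 5400. Stack: [5400]
STORE_FAST p → p=5400. Stack: []
LOAD_FAST_LOAD_FAST p,c → push 5400,36. Stack: [5400, 36]
BINARY_OP * → 5400 * 36 = 194400. Stack: [194400]
STORE_FAST p → p=194400. Stack: []
LOAD_FAST i → push 1. Stack: [1]
LOAD_CONST → push 1. Stack: [1, 1]
BINARY_OP + → 1 + 1 = 2. Stack: [2]
STORE_FAST i → i=2. Stack: []
LOAD_FAST i → push 2. Stack: [2]
LOAD_CONST → push 2. Stack: [2, 2]
COMPARE_OP bool(<) → 2 vs 2 = False. Stack: [False]
POP_JUMP_IF_FALSE → pop False; jump. Stack: []
LOAD_FAST p → push 194400. Stack: [194400]
RETURN_VALUE → return 194400.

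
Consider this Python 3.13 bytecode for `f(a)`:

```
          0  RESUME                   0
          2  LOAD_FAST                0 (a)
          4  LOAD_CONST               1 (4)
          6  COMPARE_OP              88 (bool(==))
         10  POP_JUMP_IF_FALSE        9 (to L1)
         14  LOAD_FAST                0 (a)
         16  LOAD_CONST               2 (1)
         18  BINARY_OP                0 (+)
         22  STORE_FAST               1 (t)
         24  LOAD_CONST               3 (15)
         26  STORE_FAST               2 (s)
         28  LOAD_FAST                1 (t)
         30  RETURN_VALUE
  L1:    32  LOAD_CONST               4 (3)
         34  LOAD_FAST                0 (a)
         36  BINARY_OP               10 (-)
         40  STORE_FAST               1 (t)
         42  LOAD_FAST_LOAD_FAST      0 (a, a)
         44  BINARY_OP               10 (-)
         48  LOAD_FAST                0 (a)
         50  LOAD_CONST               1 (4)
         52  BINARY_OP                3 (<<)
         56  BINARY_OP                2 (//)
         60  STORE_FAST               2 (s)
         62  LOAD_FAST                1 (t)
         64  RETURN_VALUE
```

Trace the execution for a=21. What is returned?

LOAD_FAST a → push 21. Stack: [21]
LOAD_CONST → push 4. Stack: [21, 4]
COMPARE_OP bool(==) → 21 vs 4 = False. Stack: [False]
POP_JUMP_IF_FALSE → pop False; jump. Stack: []
LOAD_CONST → push 3. Stack: [3]
LOAD_FAST a → push 21. Stack: [3, 21]
BINARY_OP - → 3 - 21 = -18. Stack: [-18]
STORE_FAST t → t=-18. Stack: []
LOAD_FAST_LOAD_FAST a,a → push 21,21. Stack: [21, 21]
BINARY_OP - → 21 - 21 = 0. Stack: [0]
LOAD_FAST a → push 21. Stack: [0, 21]
LOAD_CONST → push 4. Stack: [0, 21, 4]
BINARY_OP << → 21 << 4 = 336. Stack: [0, 336]
BINARY_OP // → 0 // 336 = 0. Stack: [0]
STORE_FAST s → s=0. Stack: []
LOAD_FAST t → push -18. Stack: [-18]
RETURN_VALUE → return -18.

-18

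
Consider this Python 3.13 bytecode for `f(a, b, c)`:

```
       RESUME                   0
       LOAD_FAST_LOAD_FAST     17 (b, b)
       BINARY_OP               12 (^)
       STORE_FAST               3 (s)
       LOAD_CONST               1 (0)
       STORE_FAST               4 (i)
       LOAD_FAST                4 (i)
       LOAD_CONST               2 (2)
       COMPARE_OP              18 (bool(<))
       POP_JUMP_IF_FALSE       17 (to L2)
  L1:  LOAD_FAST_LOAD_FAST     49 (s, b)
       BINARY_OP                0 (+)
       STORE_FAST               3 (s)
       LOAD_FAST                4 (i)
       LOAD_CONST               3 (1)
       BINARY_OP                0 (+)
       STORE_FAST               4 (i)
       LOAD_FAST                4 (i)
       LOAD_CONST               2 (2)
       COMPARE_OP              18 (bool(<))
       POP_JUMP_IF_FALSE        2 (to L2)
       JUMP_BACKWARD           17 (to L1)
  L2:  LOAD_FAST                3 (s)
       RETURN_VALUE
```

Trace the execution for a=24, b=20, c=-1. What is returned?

40

LOAD_FAST_LOAD_FAST b,b → push 20,20. Stack: [20, 20]
BINARY_OP ^ → 20 ^ 20 = 0. Stack: [0]
STORE_FAST s → s=0. Stack: []
LOAD_CONST → push 0. Stack: [0]
STORE_FAST i → i=0. Stack: []
LOAD_FAST i → push 0. Stack: [0]
LOAD_CONST → push 2. Stack: [0, 2]
COMPARE_OP bool(<) → 0 vs 2 = True. Stack: [True]
POP_JUMP_IF_FALSE → pop True; no jump. Stack: []
LOAD_FAST_LOAD_FAST s,b → push 0,20. Stack: [0, 20]
BINARY_OP + → 0 + 20 = 20. Stack: [20]
STORE_FAST s → s=20. Stack: []
LOAD_FAST i → push 0. Stack: [0]
LOAD_CONST → push 1. Stack: [0, 1]
BINARY_OP + → 0 + 1 = 1. Stack: [1]
STORE_FAST i → i=1. Stack: []
LOAD_FAST i → push 1. Stack: [1]
LOAD_CONST → push 2. Stack: [1, 2]
COMPARE_OP bool(<) → 1 vs 2 = True. Stack: [True]
POP_JUMP_IF_FALSE → pop True; no jump. Stack: []
LOAD_FAST_LOAD_FAST s,b → push 20,20. Stack: [20, 20]
BINARY_OP + → 20 + 20 = 40. Stack: [40]
STORE_FAST s → s=40. Stack: []
LOAD_FAST i → push 1. Stack: [1]
LOAD_CONST → push 1. Stack: [1, 1]
BINARY_OP + → 1 + 1 = 2. Stack: [2]
STORE_FAST i → i=2. Stack: []
LOAD_FAST i → push 2. Stack: [2]
LOAD_CONST → push 2. Stack: [2, 2]
COMPARE_OP bool(<) → 2 vs 2 = False. Stack: [False]
POP_JUMP_IF_FALSE → pop False; jump. Stack: []
LOAD_FAST s → push 40. Stack: [40]
RETURN_VALUE → return 40.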